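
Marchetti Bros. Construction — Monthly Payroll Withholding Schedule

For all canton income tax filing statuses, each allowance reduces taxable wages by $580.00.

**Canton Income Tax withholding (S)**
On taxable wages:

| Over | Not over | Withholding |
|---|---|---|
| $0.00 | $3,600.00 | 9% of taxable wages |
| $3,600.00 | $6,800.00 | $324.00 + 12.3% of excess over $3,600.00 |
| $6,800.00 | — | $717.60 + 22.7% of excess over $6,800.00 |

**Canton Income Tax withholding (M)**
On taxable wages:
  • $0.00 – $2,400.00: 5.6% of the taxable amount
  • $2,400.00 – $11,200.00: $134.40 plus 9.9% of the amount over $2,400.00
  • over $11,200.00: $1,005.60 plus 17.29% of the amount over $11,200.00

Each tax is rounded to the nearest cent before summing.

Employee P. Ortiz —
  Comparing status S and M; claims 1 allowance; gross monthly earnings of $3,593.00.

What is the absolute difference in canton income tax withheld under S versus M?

$76.08

Canton Income Tax (S): taxable = $3,593.00 − 1×$580.00 = $3,013.00
  9% × $3,013.00 = $271.17
Canton Income Tax (M): taxable = $3,593.00 − 1×$580.00 = $3,013.00
  $134.40 + 9.9% × ($3,013.00 − $2,400.00) = $134.40 + 9.9% × $613.00 = $195.09
Difference: |$271.17 − $195.09| = $76.08 (higher under S)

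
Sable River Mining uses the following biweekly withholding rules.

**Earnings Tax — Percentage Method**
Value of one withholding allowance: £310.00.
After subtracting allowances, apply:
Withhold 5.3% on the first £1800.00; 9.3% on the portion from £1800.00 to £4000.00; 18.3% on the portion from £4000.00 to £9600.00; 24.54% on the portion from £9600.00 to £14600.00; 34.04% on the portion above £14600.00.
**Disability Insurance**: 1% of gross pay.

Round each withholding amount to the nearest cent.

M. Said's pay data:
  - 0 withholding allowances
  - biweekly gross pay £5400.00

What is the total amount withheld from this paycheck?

£610.20

Earnings Tax: taxable = £5400.00
  £300.00 + 18.3% × (£5400.00 − £4000.00) = £300.00 + 18.3% × £1400.00 = £556.20
Disability Insurance: 1% × £5400.00 = £54.00
Total: £556.20 + £54.00 = £610.20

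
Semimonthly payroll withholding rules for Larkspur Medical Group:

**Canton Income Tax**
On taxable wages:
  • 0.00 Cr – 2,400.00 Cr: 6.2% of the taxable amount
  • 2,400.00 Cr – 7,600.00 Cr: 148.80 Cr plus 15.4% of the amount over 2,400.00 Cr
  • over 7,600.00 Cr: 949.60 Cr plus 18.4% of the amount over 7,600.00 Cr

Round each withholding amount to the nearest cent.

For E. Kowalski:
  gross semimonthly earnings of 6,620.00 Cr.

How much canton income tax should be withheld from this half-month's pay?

Canton Income Tax: taxable = 6,620.00 Cr
  148.80 Cr + 15.4% × (6,620.00 Cr − 2,400.00 Cr) = 148.80 Cr + 15.4% × 4,220.00 Cr = 798.68 Cr

798.68 Cr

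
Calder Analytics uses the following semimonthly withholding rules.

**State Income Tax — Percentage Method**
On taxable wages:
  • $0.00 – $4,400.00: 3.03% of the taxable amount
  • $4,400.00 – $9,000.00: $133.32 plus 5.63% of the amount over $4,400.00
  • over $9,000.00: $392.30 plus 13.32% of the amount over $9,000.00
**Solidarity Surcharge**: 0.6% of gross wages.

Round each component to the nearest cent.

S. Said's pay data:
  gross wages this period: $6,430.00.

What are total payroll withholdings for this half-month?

$286.19

State Income Tax: taxable = $6,430.00
  $133.32 + 5.63% × ($6,430.00 − $4,400.00) = $133.32 + 5.63% × $2,030.00 = $247.61
Solidarity Surcharge: 0.6% × $6,430.00 = $38.58
Total: $247.61 + $38.58 = $286.19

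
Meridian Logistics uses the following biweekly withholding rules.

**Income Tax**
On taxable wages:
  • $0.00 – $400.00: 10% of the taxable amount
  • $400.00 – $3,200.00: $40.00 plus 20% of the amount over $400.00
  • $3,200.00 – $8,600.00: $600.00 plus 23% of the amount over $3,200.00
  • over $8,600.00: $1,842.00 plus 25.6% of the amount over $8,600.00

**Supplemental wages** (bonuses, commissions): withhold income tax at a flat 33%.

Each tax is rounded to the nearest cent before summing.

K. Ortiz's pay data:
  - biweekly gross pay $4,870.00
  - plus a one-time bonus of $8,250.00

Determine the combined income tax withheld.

$3,706.60

Income Tax: taxable = $4,870.00
  $600.00 + 23% × ($4,870.00 − $3,200.00) = $600.00 + 23% × $1,670.00 = $984.10
Supplemental (33% flat on bonus): 33% × $8,250.00 = $2,722.50
Total income tax: $984.10 + $2,722.50 = $3,706.60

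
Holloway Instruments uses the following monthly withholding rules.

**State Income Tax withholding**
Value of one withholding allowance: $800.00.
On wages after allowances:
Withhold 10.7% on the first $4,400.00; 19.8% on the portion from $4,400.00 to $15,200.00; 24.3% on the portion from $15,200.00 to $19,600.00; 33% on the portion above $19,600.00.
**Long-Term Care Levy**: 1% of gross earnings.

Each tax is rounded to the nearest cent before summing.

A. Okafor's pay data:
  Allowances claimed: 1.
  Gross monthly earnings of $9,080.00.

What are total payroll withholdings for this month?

State Income Tax: taxable = $9,080.00 − 1×$800.00 = $8,280.00
  $470.80 + 19.8% × ($8,280.00 − $4,400.00) = $470.80 + 19.8% × $3,880.00 = $1,239.04
Long-Term Care Levy: 1% × $9,080.00 = $90.80
Total: $1,239.04 + $90.80 = $1,329.84

$1,329.84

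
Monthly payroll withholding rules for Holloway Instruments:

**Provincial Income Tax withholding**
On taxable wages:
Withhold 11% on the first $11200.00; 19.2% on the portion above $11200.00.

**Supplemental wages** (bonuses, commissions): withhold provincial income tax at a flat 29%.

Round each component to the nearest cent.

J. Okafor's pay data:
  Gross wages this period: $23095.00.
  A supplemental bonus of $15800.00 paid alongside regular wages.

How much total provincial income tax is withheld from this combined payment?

Provincial Income Tax: taxable = $23095.00
  $1232.00 + 19.2% × ($23095.00 − $11200.00) = $1232.00 + 19.2% × $11895.00 = $3515.84
Supplemental (29% flat on bonus): 29% × $15800.00 = $4582.00
Total provincial income tax: $3515.84 + $4582.00 = $8097.84

$8097.84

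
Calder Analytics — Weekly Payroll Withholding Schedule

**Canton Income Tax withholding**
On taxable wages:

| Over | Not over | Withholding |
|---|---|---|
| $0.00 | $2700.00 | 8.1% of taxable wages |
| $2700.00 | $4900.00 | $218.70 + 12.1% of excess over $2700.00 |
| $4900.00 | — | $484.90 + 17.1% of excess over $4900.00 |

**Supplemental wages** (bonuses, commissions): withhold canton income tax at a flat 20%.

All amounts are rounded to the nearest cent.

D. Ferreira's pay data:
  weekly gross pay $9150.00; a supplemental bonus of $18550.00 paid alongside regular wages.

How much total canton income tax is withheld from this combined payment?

Canton Income Tax: taxable = $9150.00
  $484.90 + 17.1% × ($9150.00 − $4900.00) = $484.90 + 17.1% × $4250.00 = $1211.65
Supplemental (20% flat on bonus): 20% × $18550.00 = $3710.00
Total canton income tax: $1211.65 + $3710.00 = $4921.65

$4921.65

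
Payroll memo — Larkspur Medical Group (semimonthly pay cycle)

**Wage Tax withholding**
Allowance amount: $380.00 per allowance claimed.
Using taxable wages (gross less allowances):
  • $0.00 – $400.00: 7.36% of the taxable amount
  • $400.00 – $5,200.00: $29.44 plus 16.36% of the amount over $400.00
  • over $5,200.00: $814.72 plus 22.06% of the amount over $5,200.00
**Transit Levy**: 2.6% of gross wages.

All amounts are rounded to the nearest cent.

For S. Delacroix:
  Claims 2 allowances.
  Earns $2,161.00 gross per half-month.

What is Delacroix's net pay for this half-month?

$1,911.61

Wage Tax: taxable = $2,161.00 − 2×$380.00 = $1,401.00
  $29.44 + 16.36% × ($1,401.00 − $400.00) = $29.44 + 16.36% × $1,001.00 = $193.20
Transit Levy: 2.6% × $2,161.00 = $56.19
Total withheld: $193.20 + $56.19 = $249.39
Net pay: $2,161.00 − $249.39 = $1,911.61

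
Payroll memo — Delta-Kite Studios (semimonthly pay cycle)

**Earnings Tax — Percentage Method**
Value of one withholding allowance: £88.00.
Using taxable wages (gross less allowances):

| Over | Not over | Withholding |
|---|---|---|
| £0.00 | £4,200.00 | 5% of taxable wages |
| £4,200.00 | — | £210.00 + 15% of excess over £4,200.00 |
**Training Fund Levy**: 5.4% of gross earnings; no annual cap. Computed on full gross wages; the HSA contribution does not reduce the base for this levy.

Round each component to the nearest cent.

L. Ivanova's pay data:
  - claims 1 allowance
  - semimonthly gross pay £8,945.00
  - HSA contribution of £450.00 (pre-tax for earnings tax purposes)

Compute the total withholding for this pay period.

Earnings Tax: taxable = £8,945.00 − £450.00 − 1×£88.00 = £8,407.00
  £210.00 + 15% × (£8,407.00 − £4,200.00) = £210.00 + 15% × £4,207.00 = £841.05
Training Fund Levy: 5.4% × £8,945.00 = £483.03
Total: £841.05 + £483.03 = £1,324.08

£1,324.08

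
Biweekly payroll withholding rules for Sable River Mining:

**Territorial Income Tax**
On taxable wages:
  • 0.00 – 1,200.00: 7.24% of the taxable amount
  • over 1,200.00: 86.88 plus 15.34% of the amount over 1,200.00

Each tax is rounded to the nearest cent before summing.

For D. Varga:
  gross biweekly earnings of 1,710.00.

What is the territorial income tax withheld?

Territorial Income Tax: taxable = 1,710.00
  86.88 + 15.34% × (1,710.00 − 1,200.00) = 86.88 + 15.34% × 510.00 = 165.11

165.11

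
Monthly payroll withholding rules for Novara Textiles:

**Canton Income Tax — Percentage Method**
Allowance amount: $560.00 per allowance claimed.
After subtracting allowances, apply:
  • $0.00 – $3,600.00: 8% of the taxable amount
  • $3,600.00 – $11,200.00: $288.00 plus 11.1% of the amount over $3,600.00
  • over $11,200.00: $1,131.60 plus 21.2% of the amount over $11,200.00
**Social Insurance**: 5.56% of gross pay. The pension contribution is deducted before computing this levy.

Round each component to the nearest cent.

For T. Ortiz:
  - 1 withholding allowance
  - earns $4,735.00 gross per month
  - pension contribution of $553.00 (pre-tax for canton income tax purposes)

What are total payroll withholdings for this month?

Canton Income Tax: taxable = $4,735.00 − $553.00 − 1×$560.00 = $3,622.00
  $288.00 + 11.1% × ($3,622.00 − $3,600.00) = $288.00 + 11.1% × $22.00 = $290.44
Social Insurance: 5.56% × $4,182.00 = $232.52
Total: $290.44 + $232.52 = $522.96

$522.96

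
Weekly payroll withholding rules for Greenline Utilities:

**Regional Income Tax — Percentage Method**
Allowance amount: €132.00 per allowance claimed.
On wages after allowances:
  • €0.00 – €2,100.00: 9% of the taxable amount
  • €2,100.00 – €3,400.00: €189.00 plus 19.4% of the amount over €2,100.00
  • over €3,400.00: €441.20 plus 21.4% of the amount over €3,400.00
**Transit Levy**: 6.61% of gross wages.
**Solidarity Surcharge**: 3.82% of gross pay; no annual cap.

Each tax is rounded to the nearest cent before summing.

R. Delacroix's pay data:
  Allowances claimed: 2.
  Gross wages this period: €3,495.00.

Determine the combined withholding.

Regional Income Tax: taxable = €3,495.00 − 2×€132.00 = €3,231.00
  €189.00 + 19.4% × (€3,231.00 − €2,100.00) = €189.00 + 19.4% × €1,131.00 = €408.41
Transit Levy: 6.61% × €3,495.00 = €231.02
Solidarity Surcharge: 3.82% × €3,495.00 = €133.51
Total: €408.41 + €231.02 + €133.51 = €772.94

€772.94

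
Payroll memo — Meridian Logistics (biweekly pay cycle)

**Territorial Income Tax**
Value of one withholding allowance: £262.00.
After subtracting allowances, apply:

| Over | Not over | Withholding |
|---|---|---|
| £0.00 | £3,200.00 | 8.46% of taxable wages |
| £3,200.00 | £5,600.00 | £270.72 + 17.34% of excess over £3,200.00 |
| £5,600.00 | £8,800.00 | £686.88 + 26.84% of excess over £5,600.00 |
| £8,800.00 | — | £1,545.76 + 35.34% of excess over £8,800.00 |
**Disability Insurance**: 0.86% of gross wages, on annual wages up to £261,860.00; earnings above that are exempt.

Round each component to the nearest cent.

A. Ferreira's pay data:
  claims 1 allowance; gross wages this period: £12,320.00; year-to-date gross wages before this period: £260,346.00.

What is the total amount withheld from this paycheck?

Territorial Income Tax: taxable = £12,320.00 − 1×£262.00 = £12,058.00
  £1,545.76 + 35.34% × (£12,058.00 − £8,800.00) = £1,545.76 + 35.34% × £3,258.00 = £2,697.14
Disability Insurance: cap £261,860.00 − YTD £260,346.00 = £1,514.00 subject; 0.86% × £1,514.00 = £13.02
Total: £2,697.14 + £13.02 = £2,710.16

£2,710.16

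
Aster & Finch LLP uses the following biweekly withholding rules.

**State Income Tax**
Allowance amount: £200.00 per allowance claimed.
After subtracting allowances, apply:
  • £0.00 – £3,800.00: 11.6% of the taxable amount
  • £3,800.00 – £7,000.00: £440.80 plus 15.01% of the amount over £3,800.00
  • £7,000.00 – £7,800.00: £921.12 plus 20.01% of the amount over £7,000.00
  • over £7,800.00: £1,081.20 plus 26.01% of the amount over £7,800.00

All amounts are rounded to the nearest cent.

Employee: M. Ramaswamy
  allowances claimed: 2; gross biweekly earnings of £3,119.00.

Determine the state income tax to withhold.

£315.40

State Income Tax: taxable = £3,119.00 − 2×£200.00 = £2,719.00
  11.6% × £2,719.00 = £315.40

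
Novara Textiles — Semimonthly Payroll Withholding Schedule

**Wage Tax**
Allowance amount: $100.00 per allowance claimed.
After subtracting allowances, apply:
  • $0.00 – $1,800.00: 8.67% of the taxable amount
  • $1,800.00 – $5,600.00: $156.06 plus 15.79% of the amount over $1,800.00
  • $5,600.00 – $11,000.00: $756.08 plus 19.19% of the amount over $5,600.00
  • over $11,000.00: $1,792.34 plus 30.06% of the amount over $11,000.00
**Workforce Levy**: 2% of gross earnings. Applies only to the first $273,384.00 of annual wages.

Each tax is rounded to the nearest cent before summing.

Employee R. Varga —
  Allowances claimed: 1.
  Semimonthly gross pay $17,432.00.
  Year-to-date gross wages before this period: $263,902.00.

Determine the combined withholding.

Wage Tax: taxable = $17,432.00 − 1×$100.00 = $17,332.00
  $1,792.34 + 30.06% × ($17,332.00 − $11,000.00) = $1,792.34 + 30.06% × $6,332.00 = $3,695.74
Workforce Levy: cap $273,384.00 − YTD $263,902.00 = $9,482.00 subject; 2% × $9,482.00 = $189.64
Total: $3,695.74 + $189.64 = $3,885.38

$3,885.38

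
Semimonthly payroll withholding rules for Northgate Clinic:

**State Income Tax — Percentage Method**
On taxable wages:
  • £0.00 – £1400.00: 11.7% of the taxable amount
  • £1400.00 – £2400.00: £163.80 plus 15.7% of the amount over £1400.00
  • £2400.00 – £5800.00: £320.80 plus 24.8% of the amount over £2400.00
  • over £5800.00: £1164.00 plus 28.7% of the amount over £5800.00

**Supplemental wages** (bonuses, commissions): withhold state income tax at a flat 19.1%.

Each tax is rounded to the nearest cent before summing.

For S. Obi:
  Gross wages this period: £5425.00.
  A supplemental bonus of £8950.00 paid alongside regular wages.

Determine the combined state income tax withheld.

£2780.45

State Income Tax: taxable = £5425.00
  £320.80 + 24.8% × (£5425.00 − £2400.00) = £320.80 + 24.8% × £3025.00 = £1071.00
Supplemental (19.1% flat on bonus): 19.1% × £8950.00 = £1709.45
Total state income tax: £1071.00 + £1709.45 = £2780.45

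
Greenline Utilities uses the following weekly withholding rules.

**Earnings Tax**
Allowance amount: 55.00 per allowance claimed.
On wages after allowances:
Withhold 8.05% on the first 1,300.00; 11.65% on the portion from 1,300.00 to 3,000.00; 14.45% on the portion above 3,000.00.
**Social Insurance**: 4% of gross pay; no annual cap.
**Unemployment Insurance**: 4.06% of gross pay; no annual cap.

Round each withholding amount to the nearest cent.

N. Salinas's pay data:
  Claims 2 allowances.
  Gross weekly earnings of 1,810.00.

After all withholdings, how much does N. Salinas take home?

Earnings Tax: taxable = 1,810.00 − 2×55.00 = 1,700.00
  104.65 + 11.65% × (1,700.00 − 1,300.00) = 104.65 + 11.65% × 400.00 = 151.25
Social Insurance: 4% × 1,810.00 = 72.40
Unemployment Insurance: 4.06% × 1,810.00 = 73.49
Total withheld: 151.25 + 72.40 + 73.49 = 297.14
Net pay: 1,810.00 − 297.14 = 1,512.86

1,512.86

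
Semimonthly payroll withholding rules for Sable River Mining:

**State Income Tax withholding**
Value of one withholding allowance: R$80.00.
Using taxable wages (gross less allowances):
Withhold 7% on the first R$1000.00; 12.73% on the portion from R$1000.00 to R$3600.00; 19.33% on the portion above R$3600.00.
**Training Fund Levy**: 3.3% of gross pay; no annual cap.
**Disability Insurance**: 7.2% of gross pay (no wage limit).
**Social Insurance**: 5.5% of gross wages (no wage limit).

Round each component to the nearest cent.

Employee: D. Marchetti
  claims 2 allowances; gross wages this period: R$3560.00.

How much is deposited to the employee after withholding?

State Income Tax: taxable = R$3560.00 − 2×R$80.00 = R$3400.00
  R$70.00 + 12.73% × (R$3400.00 − R$1000.00) = R$70.00 + 12.73% × R$2400.00 = R$375.52
Training Fund Levy: 3.3% × R$3560.00 = R$117.48
Disability Insurance: 7.2% × R$3560.00 = R$256.32
Social Insurance: 5.5% × R$3560.00 = R$195.80
Total withheld: R$375.52 + R$117.48 + R$256.32 + R$195.80 = R$945.12
Net pay: R$3560.00 − R$945.12 = R$2614.88

R$2614.88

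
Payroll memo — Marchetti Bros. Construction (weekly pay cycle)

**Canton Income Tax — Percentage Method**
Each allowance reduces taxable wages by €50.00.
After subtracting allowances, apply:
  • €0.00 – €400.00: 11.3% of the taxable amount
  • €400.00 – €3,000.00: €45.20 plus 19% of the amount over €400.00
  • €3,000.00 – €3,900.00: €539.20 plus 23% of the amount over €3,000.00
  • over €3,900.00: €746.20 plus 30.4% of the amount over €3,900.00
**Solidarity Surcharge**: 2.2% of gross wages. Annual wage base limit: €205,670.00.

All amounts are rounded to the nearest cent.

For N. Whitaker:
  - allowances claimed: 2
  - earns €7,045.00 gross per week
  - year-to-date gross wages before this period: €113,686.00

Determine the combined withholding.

€1,826.87

Canton Income Tax: taxable = €7,045.00 − 2×€50.00 = €6,945.00
  €746.20 + 30.4% × (€6,945.00 − €3,900.00) = €746.20 + 30.4% × €3,045.00 = €1,671.88
Solidarity Surcharge: 2.2% × €7,045.00 = €154.99
Total: €1,671.88 + €154.99 = €1,826.87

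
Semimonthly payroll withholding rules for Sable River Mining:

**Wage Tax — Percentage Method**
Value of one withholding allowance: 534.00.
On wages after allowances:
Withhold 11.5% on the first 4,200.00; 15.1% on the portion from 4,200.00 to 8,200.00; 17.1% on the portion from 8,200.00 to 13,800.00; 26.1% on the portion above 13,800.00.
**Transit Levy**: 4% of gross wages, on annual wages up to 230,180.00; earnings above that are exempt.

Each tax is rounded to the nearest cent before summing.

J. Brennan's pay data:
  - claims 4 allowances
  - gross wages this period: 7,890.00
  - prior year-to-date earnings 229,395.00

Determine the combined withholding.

Wage Tax: taxable = 7,890.00 − 4×534.00 = 5,754.00
  483.00 + 15.1% × (5,754.00 − 4,200.00) = 483.00 + 15.1% × 1,554.00 = 717.65
Transit Levy: cap 230,180.00 − YTD 229,395.00 = 785.00 subject; 4% × 785.00 = 31.40
Total: 717.65 + 31.40 = 749.05

749.05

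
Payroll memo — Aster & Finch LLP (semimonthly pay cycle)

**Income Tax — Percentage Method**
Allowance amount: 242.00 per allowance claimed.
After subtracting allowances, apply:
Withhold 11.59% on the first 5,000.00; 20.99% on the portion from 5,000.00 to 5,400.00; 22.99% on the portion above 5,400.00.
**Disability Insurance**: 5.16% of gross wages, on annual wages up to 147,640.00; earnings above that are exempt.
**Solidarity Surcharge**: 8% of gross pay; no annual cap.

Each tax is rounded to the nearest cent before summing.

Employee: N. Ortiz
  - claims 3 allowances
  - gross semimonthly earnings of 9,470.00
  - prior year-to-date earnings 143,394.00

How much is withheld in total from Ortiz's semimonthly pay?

2,408.94

Income Tax: taxable = 9,470.00 − 3×242.00 = 8,744.00
  663.46 + 22.99% × (8,744.00 − 5,400.00) = 663.46 + 22.99% × 3,344.00 = 1,432.25
Disability Insurance: cap 147,640.00 − YTD 143,394.00 = 4,246.00 subject; 5.16% × 4,246.00 = 219.09
Solidarity Surcharge: 8% × 9,470.00 = 757.60
Total: 1,432.25 + 219.09 + 757.60 = 2,408.94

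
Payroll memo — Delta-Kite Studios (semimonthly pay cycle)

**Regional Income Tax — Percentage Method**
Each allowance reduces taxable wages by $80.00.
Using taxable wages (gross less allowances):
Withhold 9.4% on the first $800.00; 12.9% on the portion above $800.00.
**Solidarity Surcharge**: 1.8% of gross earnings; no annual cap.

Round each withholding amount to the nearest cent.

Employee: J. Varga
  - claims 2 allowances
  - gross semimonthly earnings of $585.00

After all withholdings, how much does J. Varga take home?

$534.52

Regional Income Tax: taxable = $585.00 − 2×$80.00 = $425.00
  9.4% × $425.00 = $39.95
Solidarity Surcharge: 1.8% × $585.00 = $10.53
Total withheld: $39.95 + $10.53 = $50.48
Net pay: $585.00 − $50.48 = $534.52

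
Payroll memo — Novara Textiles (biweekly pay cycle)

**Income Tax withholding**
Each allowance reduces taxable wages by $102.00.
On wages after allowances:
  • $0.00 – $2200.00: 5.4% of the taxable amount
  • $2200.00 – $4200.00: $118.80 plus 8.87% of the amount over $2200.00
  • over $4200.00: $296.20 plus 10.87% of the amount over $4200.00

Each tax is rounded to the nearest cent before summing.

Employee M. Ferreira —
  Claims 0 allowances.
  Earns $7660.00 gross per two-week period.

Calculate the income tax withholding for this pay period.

$672.30

Income Tax: taxable = $7660.00
  $296.20 + 10.87% × ($7660.00 − $4200.00) = $296.20 + 10.87% × $3460.00 = $672.30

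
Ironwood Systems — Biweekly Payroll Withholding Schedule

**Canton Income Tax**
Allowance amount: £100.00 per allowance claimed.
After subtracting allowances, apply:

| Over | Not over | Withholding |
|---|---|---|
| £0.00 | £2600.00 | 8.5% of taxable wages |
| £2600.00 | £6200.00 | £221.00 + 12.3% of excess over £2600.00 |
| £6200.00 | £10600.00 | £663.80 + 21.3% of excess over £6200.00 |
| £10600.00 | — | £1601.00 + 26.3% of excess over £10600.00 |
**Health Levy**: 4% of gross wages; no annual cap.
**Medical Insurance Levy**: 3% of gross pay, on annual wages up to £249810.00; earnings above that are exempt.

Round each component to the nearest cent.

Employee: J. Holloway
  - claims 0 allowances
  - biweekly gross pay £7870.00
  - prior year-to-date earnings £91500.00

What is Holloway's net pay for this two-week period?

£6299.59

Canton Income Tax: taxable = £7870.00
  £663.80 + 21.3% × (£7870.00 − £6200.00) = £663.80 + 21.3% × £1670.00 = £1019.51
Health Levy: 4% × £7870.00 = £314.80
Medical Insurance Levy: 3% × £7870.00 = £236.10
Total withheld: £1019.51 + £314.80 + £236.10 = £1570.41
Net pay: £7870.00 − £1570.41 = £6299.59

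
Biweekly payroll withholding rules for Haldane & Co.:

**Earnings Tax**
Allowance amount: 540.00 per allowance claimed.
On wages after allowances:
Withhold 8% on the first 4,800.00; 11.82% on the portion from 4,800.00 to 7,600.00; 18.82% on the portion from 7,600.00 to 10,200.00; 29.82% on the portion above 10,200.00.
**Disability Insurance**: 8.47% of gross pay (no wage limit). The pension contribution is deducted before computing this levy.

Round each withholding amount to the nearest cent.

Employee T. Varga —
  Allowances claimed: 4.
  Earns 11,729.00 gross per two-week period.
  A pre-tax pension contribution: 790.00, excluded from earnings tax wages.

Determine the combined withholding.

Earnings Tax: taxable = 11,729.00 − 790.00 − 4×540.00 = 8,779.00
  714.96 + 18.82% × (8,779.00 − 7,600.00) = 714.96 + 18.82% × 1,179.00 = 936.85
Disability Insurance: 8.47% × 10,939.00 = 926.53
Total: 936.85 + 926.53 = 1,863.38

1,863.38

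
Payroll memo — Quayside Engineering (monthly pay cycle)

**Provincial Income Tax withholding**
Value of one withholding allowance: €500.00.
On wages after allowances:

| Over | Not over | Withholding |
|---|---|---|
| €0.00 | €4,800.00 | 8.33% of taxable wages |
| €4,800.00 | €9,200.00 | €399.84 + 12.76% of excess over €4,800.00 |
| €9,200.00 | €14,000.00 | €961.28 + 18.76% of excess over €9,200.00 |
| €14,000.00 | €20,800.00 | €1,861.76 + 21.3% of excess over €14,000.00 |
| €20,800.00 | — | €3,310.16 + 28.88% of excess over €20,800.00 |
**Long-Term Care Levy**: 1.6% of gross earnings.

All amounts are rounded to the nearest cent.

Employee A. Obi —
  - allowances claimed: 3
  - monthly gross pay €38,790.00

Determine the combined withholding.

Provincial Income Tax: taxable = €38,790.00 − 3×€500.00 = €37,290.00
  €3,310.16 + 28.88% × (€37,290.00 − €20,800.00) = €3,310.16 + 28.88% × €16,490.00 = €8,072.47
Long-Term Care Levy: 1.6% × €38,790.00 = €620.64
Total: €8,072.47 + €620.64 = €8,693.11

€8,693.11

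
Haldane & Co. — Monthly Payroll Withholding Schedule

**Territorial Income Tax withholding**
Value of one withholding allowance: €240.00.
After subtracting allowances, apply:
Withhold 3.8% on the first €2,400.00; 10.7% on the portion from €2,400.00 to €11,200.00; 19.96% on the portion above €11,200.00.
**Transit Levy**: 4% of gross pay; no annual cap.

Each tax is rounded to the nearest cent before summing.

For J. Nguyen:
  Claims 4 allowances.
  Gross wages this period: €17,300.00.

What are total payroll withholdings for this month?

Territorial Income Tax: taxable = €17,300.00 − 4×€240.00 = €16,340.00
  €1,032.80 + 19.96% × (€16,340.00 − €11,200.00) = €1,032.80 + 19.96% × €5,140.00 = €2,058.74
Transit Levy: 4% × €17,300.00 = €692.00
Total: €2,058.74 + €692.00 = €2,750.74

€2,750.74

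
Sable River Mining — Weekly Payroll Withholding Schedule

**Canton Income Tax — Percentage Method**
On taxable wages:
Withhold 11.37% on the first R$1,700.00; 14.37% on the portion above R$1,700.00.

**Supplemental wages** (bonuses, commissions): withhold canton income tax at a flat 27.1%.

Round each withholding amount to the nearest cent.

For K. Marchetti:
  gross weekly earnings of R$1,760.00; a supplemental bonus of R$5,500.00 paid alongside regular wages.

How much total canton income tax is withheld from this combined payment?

Canton Income Tax: taxable = R$1,760.00
  R$193.29 + 14.37% × (R$1,760.00 − R$1,700.00) = R$193.29 + 14.37% × R$60.00 = R$201.91
Supplemental (27.1% flat on bonus): 27.1% × R$5,500.00 = R$1,490.50
Total canton income tax: R$201.91 + R$1,490.50 = R$1,692.41

R$1,692.41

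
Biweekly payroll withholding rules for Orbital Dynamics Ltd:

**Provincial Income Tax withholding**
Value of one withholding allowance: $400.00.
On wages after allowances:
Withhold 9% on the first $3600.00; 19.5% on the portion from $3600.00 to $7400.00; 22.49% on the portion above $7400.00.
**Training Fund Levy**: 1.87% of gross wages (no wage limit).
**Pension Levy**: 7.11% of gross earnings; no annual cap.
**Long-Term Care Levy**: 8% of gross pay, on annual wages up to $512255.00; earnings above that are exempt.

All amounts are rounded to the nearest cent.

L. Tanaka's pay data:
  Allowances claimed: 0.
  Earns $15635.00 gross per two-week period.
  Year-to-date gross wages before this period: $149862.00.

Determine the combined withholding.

Provincial Income Tax: taxable = $15635.00
  $1065.00 + 22.49% × ($15635.00 − $7400.00) = $1065.00 + 22.49% × $8235.00 = $2917.05
Training Fund Levy: 1.87% × $15635.00 = $292.37
Pension Levy: 7.11% × $15635.00 = $1111.65
Long-Term Care Levy: 8% × $15635.00 = $1250.80
Total: $2917.05 + $292.37 + $1111.65 + $1250.80 = $5571.87

$5571.87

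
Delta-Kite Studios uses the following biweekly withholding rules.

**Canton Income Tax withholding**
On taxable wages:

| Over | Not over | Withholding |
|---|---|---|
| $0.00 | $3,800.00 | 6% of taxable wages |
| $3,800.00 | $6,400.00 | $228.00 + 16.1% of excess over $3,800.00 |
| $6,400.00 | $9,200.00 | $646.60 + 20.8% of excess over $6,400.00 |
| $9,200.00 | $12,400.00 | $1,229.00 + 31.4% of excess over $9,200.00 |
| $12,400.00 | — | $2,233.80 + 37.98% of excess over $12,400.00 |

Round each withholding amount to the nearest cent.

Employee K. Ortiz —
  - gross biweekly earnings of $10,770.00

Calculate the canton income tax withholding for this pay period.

$1,721.98

Canton Income Tax: taxable = $10,770.00
  $1,229.00 + 31.4% × ($10,770.00 − $9,200.00) = $1,229.00 + 31.4% × $1,570.00 = $1,721.98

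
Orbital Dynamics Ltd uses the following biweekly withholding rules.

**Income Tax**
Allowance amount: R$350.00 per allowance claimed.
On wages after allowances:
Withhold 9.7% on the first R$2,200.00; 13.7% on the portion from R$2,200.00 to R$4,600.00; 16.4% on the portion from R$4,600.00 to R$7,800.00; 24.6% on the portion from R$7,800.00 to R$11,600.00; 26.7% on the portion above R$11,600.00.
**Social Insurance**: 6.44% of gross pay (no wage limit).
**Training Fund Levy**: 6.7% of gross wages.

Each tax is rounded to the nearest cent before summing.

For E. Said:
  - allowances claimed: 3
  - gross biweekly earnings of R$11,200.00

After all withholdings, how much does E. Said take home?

Income Tax: taxable = R$11,200.00 − 3×R$350.00 = R$10,150.00
  R$1,067.00 + 24.6% × (R$10,150.00 − R$7,800.00) = R$1,067.00 + 24.6% × R$2,350.00 = R$1,645.10
Social Insurance: 6.44% × R$11,200.00 = R$721.28
Training Fund Levy: 6.7% × R$11,200.00 = R$750.40
Total withheld: R$1,645.10 + R$721.28 + R$750.40 = R$3,116.78
Net pay: R$11,200.00 − R$3,116.78 = R$8,083.22

R$8,083.22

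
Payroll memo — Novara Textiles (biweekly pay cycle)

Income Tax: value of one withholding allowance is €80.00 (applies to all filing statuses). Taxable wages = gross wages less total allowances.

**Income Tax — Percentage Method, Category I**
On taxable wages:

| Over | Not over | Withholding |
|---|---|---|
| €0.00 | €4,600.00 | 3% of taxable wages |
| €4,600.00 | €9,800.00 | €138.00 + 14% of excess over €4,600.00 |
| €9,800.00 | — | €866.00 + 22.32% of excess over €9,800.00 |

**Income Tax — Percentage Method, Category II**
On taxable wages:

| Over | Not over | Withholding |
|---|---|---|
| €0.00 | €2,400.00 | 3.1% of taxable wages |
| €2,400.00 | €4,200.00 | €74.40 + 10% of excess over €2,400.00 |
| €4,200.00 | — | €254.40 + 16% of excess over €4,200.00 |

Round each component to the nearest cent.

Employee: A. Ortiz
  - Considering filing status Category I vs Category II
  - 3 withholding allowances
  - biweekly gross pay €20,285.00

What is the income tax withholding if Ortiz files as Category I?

Income Tax (Category I): taxable = €20,285.00 − 3×€80.00 = €20,045.00
  €866.00 + 22.32% × (€20,045.00 − €9,800.00) = €866.00 + 22.32% × €10,245.00 = €3,152.68

€3,152.68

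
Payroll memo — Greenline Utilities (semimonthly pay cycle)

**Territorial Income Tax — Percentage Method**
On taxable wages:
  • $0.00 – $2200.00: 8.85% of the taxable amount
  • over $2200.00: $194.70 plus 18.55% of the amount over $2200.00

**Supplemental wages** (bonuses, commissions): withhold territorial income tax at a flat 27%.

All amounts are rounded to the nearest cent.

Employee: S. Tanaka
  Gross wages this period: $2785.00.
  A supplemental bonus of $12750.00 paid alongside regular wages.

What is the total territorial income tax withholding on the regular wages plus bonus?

$3745.72

Territorial Income Tax: taxable = $2785.00
  $194.70 + 18.55% × ($2785.00 − $2200.00) = $194.70 + 18.55% × $585.00 = $303.22
Supplemental (27% flat on bonus): 27% × $12750.00 = $3442.50
Total territorial income tax: $303.22 + $3442.50 = $3745.72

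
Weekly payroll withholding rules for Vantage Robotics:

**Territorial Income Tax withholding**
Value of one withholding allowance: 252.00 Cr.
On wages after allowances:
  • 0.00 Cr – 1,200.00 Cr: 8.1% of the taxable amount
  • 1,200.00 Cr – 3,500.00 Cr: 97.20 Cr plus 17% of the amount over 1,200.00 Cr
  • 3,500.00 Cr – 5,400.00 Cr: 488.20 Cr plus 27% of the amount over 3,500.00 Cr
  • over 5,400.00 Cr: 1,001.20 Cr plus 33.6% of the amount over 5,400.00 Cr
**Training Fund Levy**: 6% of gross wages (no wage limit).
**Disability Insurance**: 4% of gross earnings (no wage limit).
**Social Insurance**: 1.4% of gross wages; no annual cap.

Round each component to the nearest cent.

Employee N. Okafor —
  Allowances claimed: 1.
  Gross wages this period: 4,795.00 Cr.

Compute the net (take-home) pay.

Territorial Income Tax: taxable = 4,795.00 Cr − 1×252.00 Cr = 4,543.00 Cr
  488.20 Cr + 27% × (4,543.00 Cr − 3,500.00 Cr) = 488.20 Cr + 27% × 1,043.00 Cr = 769.81 Cr
Training Fund Levy: 6% × 4,795.00 Cr = 287.70 Cr
Disability Insurance: 4% × 4,795.00 Cr = 191.80 Cr
Social Insurance: 1.4% × 4,795.00 Cr = 67.13 Cr
Total withheld: 769.81 Cr + 287.70 Cr + 191.80 Cr + 67.13 Cr = 1,316.44 Cr
Net pay: 4,795.00 Cr − 1,316.44 Cr = 3,478.56 Cr

3,478.56 Cr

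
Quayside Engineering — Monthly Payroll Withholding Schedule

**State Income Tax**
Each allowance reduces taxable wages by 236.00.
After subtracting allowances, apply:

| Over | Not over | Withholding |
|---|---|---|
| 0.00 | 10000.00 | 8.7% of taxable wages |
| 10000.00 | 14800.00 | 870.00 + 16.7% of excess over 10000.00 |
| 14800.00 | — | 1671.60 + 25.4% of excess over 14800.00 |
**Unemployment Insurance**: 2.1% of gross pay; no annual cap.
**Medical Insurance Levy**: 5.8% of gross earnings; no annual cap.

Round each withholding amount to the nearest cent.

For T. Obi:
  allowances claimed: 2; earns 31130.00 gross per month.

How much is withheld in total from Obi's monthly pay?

8158.80

State Income Tax: taxable = 31130.00 − 2×236.00 = 30658.00
  1671.60 + 25.4% × (30658.00 − 14800.00) = 1671.60 + 25.4% × 15858.00 = 5699.53
Unemployment Insurance: 2.1% × 31130.00 = 653.73
Medical Insurance Levy: 5.8% × 31130.00 = 1805.54
Total: 5699.53 + 653.73 + 1805.54 = 8158.80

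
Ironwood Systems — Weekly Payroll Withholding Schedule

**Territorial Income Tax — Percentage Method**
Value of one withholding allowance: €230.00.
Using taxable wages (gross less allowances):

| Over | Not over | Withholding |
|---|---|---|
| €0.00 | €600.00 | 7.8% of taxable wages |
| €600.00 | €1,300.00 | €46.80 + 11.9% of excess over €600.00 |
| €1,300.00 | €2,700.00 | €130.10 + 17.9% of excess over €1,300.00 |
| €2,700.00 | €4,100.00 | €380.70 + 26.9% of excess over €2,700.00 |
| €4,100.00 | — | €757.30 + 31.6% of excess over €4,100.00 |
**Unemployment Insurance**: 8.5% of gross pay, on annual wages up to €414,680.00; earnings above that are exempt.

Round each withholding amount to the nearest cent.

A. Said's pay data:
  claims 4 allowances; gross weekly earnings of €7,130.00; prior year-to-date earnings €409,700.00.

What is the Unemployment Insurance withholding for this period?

€423.30

Unemployment Insurance: cap €414,680.00 − YTD €409,700.00 = €4,980.00 subject; 8.5% × €4,980.00 = €423.30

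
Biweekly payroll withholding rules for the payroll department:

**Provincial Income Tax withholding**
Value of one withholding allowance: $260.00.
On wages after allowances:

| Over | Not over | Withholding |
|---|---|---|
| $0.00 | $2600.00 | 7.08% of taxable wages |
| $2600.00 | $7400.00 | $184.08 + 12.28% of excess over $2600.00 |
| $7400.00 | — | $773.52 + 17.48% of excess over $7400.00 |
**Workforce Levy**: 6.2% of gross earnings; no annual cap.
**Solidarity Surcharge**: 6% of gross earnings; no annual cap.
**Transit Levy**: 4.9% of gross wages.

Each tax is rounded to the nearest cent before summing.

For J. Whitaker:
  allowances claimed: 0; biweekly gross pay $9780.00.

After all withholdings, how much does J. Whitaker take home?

$6918.08

Provincial Income Tax: taxable = $9780.00
  $773.52 + 17.48% × ($9780.00 − $7400.00) = $773.52 + 17.48% × $2380.00 = $1189.54
Workforce Levy: 6.2% × $9780.00 = $606.36
Solidarity Surcharge: 6% × $9780.00 = $586.80
Transit Levy: 4.9% × $9780.00 = $479.22
Total withheld: $1189.54 + $606.36 + $586.80 + $479.22 = $2861.92
Net pay: $9780.00 − $2861.92 = $6918.08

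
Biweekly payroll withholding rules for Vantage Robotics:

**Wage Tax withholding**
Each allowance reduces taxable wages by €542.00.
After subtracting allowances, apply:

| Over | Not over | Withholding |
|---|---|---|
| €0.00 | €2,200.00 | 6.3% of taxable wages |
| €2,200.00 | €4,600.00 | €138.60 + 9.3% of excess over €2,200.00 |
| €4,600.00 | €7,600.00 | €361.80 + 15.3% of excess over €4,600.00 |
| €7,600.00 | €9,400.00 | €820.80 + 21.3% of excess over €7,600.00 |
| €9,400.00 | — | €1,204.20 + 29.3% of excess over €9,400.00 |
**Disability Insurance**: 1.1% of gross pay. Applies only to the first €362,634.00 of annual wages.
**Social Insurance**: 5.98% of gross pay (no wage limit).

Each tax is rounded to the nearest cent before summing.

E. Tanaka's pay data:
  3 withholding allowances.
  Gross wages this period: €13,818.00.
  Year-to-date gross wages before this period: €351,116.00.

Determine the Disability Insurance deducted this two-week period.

Disability Insurance: cap €362,634.00 − YTD €351,116.00 = €11,518.00 subject; 1.1% × €11,518.00 = €126.70

€126.70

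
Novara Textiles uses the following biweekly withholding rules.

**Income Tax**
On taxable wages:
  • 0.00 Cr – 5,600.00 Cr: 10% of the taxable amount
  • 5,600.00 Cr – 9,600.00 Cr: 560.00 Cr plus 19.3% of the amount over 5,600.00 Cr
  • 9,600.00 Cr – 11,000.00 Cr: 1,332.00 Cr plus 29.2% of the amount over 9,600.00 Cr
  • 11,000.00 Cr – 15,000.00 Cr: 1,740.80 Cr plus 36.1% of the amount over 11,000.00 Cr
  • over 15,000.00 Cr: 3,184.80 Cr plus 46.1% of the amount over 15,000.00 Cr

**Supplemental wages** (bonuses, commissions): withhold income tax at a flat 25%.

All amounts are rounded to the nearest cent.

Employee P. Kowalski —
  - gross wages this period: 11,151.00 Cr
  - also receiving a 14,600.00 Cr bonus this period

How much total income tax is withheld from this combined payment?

Income Tax: taxable = 11,151.00 Cr
  1,740.80 Cr + 36.1% × (11,151.00 Cr − 11,000.00 Cr) = 1,740.80 Cr + 36.1% × 151.00 Cr = 1,795.31 Cr
Supplemental (25% flat on bonus): 25% × 14,600.00 Cr = 3,650.00 Cr
Total income tax: 1,795.31 Cr + 3,650.00 Cr = 5,445.31 Cr

5,445.31 Cr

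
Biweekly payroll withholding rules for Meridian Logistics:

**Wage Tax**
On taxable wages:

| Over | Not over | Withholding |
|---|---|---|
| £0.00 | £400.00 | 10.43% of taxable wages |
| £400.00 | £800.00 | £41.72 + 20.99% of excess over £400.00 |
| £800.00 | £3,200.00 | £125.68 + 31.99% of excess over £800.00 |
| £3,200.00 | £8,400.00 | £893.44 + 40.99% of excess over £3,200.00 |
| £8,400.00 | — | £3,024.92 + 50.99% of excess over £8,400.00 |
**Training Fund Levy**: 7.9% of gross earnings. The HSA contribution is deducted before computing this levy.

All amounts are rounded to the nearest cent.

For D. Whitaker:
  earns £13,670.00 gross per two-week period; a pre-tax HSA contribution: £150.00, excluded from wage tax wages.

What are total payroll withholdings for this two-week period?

£6,703.69

Wage Tax: taxable = £13,670.00 − £150.00 = £13,520.00
  £3,024.92 + 50.99% × (£13,520.00 − £8,400.00) = £3,024.92 + 50.99% × £5,120.00 = £5,635.61
Training Fund Levy: 7.9% × £13,520.00 = £1,068.08
Total: £5,635.61 + £1,068.08 = £6,703.69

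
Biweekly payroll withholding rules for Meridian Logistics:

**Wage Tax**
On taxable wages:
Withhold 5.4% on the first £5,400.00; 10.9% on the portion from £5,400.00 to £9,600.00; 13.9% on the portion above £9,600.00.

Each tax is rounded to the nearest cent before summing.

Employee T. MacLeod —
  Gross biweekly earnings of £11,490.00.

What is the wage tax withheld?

£1,012.11

Wage Tax: taxable = £11,490.00
  £749.40 + 13.9% × (£11,490.00 − £9,600.00) = £749.40 + 13.9% × £1,890.00 = £1,012.11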